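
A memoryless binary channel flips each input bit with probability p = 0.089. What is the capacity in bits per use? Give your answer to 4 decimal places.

0.5669 bits

Binary symmetric channel: C = 1 − h₂(ε) where h₂ is the binary entropy function.
h₂(0.089) = −0.089·log₂0.089 − 0.911·log₂0.911 = 0.4331.
C = 1 − 0.4331 = 0.5669 bits per channel use.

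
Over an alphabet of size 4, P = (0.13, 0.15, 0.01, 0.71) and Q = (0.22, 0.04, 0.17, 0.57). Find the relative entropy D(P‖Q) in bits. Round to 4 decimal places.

0.3715 bits

D(P‖Q) = Σ p·log₂(p/q).
  0.13·log₂(0.13/0.22) = -0.09867
  0.15·log₂(0.15/0.04) = 0.28603
  0.01·log₂(0.01/0.17) = -0.04087
  0.71·log₂(0.71/0.57) = 0.22497
D(P‖Q) = 0.3715 bits.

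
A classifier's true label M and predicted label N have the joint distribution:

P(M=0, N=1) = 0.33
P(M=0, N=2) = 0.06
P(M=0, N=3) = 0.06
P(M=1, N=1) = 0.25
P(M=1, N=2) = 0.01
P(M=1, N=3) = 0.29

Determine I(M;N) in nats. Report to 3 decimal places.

Marginals: p(M) = (0.4500, 0.5500), p(N) = (0.5800, 0.0700, 0.3500).
I(M;N) = Σ p(x,y)·ln[p(x,y)/(p(x)p(y))].
  (0,1): 0.33·ln(1.2644) = 0.0774
  (0,2): 0.06·ln(1.9048) = 0.0387
  (0,3): 0.06·ln(0.3810) = -0.0579
  (1,1): 0.25·ln(0.7837) = -0.0609
  (1,2): 0.01·ln(0.2597) = -0.0135
  (1,3): 0.29·ln(1.5065) = 0.1188
Sum = 0.103 nats.

0.103 nats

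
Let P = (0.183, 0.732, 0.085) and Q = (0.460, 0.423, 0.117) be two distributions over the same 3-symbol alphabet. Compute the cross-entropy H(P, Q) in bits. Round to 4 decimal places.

H(P,Q) = −Σ p·log₂ q.
  −0.183·log₂(0.460) = 0.20501
  −0.732·log₂(0.423) = 0.90861
  −0.085·log₂(0.117) = 0.26311
H(P,Q) = 1.3767 bits.

1.3767 bits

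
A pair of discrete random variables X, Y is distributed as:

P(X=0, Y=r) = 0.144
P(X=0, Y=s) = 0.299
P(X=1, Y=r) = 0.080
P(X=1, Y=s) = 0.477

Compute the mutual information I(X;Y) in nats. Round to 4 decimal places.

Marginals: p(X) = (0.4430, 0.5570), p(Y) = (0.2240, 0.7760).
I(X;Y) = Σ p(x,y)·ln[p(x,y)/(p(x)p(y))].
  (0,r): 0.144·ln(1.4511) = 0.05362
  (0,s): 0.299·ln(0.8698) = -0.04172
  (1,r): 0.080·ln(0.6412) = -0.03555
  (1,s): 0.477·ln(1.1036) = 0.04701
Sum = 0.0234 nats.

0.0234 nats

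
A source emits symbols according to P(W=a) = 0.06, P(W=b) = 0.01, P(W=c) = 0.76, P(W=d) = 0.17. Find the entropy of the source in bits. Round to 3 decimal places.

1.045 bits

H(W) = −Σ p·log₂ p.
  −(0.06)·log₂(0.06) = 0.2435
  −(0.01)·log₂(0.01) = 0.0664
  −(0.76)·log₂(0.76) = 0.3009
  −(0.17)·log₂(0.17) = 0.4346
Sum: 0.2435 + 0.0664 + 0.3009 + 0.4346 = 1.045 bits.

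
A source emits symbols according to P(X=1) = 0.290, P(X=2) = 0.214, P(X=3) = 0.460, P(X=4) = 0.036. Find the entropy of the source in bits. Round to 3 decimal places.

1.682 bits

H(X) = −Σ p·log₂ p.
  −(0.290)·log₂(0.290) = 0.5179
  −(0.214)·log₂(0.214) = 0.4760
  −(0.460)·log₂(0.460) = 0.5153
  −(0.036)·log₂(0.036) = 0.1727
Sum: 0.5179 + 0.4760 + 0.5153 + 0.1727 = 1.682 bits.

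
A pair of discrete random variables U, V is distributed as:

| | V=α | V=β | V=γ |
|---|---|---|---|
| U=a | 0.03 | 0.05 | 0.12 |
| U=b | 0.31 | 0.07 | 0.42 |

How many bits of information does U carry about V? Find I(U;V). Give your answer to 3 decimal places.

Marginals: p(U) = (0.2000, 0.8000), p(V) = (0.3400, 0.1200, 0.5400).
I(U;V) = H(U) + H(V) − H(U,V).
H(U) = 0.7219, H(V) = 1.3763, H(U,V) = 2.0529.
I(U;V) = 0.7219 + 1.3763 − 2.0529 = 0.045 bits.

0.045 bits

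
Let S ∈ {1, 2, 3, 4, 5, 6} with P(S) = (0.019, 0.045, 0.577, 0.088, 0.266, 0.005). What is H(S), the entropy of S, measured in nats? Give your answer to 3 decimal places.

1.125 nats

H(S) = −Σ p·ln p.
  −(0.019)·ln(0.019) = 0.0753
  −(0.045)·ln(0.045) = 0.1395
  −(0.577)·ln(0.577) = 0.3173
  −(0.088)·ln(0.088) = 0.2139
  −(0.266)·ln(0.266) = 0.3523
  −(0.005)·ln(0.005) = 0.0265
Sum: 0.0753 + 0.1395 + 0.3173 + 0.2139 + 0.3523 + 0.0265 = 1.125 nats.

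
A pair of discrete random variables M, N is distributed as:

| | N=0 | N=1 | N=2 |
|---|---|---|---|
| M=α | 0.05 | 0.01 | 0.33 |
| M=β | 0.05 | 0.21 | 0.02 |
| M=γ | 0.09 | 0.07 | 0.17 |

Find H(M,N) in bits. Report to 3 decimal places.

2.628 bits

H(M,N) = −Σ p(x,y)·log₂ p(x,y) over all 9 cells.
  cell (α,0): −0.05·log₂0.05 = 0.2161
  cell (α,1): −0.01·log₂0.01 = 0.0664
  cell (α,2): −0.33·log₂0.33 = 0.5278
  cell (β,0): −0.05·log₂0.05 = 0.2161
  cell (β,1): −0.21·log₂0.21 = 0.4728
  cell (β,2): −0.02·log₂0.02 = 0.1129
  cell (γ,0): −0.09·log₂0.09 = 0.3127
  cell (γ,1): −0.07·log₂0.07 = 0.2686
  cell (γ,2): −0.17·log₂0.17 = 0.4346
Sum = 2.628 bits.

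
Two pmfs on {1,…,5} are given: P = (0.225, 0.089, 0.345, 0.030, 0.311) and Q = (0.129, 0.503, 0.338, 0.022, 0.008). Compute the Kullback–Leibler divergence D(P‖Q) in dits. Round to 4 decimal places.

D(P‖Q) = Σ p·log₁₀(p/q).
  0.225·log₁₀(0.225/0.129) = 0.05436
  0.089·log₁₀(0.089/0.503) = -0.06694
  0.345·log₁₀(0.345/0.338) = 0.00307
  0.030·log₁₀(0.030/0.022) = 0.00404
  0.311·log₁₀(0.311/0.008) = 0.49439
D(P‖Q) = 0.4889 dits.

0.4889 dits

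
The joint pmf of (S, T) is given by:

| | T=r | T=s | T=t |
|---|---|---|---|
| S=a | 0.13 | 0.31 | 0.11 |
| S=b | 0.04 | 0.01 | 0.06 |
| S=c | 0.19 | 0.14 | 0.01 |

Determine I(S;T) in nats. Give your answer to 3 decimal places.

0.121 nats

Marginals: p(S) = (0.5500, 0.1100, 0.3400), p(T) = (0.3600, 0.4600, 0.1800).
I(S;T) = Σ p(x,y)·ln[p(x,y)/(p(x)p(y))].
  (a,r): 0.13·ln(0.6566) = -0.0547
  (a,s): 0.31·ln(1.2253) = 0.0630
  (a,t): 0.11·ln(1.1111) = 0.0116
  (b,r): 0.04·ln(1.0101) = 0.0004
  (b,s): 0.01·ln(0.1976) = -0.0162
  (b,t): 0.06·ln(3.0303) = 0.0665
  (c,r): 0.19·ln(1.5523) = 0.0835
  (c,s): 0.14·ln(0.8951) = -0.0155
  (c,t): 0.01·ln(0.1634) = -0.0181
Sum = 0.121 nats.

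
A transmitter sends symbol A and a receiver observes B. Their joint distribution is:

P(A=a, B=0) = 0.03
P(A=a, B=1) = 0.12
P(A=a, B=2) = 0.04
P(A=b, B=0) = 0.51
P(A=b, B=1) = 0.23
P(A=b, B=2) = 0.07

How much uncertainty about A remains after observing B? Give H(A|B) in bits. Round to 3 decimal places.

0.596 bits

Marginals: p(A) = (0.1900, 0.8100), p(B) = (0.5400, 0.3500, 0.1100).
H(A|B) = Σ p(B) · H(A|B=·).
  B=0: p=0.5400, H(A|B=0) = 0.3095
  B=1: p=0.3500, H(A|B=1) = 0.9275
  B=2: p=0.1100, H(A|B=2) = 0.9457
Weighted sum = 0.596 bits.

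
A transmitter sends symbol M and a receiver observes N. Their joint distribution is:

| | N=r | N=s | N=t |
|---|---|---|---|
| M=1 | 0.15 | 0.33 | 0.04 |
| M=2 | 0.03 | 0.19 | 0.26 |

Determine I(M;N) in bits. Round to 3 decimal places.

Marginals: p(M) = (0.5200, 0.4800), p(N) = (0.1800, 0.5200, 0.3000).
I(M;N) = Σ p(x,y)·log₂[p(x,y)/(p(x)p(y))].
  (1,r): 0.15·log₂(1.6026) = 0.1021
  (1,s): 0.33·log₂(1.2204) = 0.0948
  (1,t): 0.04·log₂(0.2564) = -0.0785
  (2,r): 0.03·log₂(0.3472) = -0.0458
  (2,s): 0.19·log₂(0.7612) = -0.0748
  (2,t): 0.26·log₂(1.8056) = 0.2216
Sum = 0.219 bits.

0.219 bits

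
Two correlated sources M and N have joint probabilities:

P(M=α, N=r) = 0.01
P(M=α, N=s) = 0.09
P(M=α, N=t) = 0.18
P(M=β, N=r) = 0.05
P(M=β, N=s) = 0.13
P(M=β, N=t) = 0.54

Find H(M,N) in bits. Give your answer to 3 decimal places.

1.903 bits

H(M,N) = −Σ p(x,y)·log₂ p(x,y) over all 6 cells.
  cell (α,r): −0.01·log₂0.01 = 0.0664
  cell (α,s): −0.09·log₂0.09 = 0.3127
  cell (α,t): −0.18·log₂0.18 = 0.4453
  cell (β,r): −0.05·log₂0.05 = 0.2161
  cell (β,s): −0.13·log₂0.13 = 0.3826
  cell (β,t): −0.54·log₂0.54 = 0.4800
Sum = 1.903 bits.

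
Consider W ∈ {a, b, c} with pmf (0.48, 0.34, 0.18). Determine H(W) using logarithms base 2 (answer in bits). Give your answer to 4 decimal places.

H(W) = −Σ p·log₂ p.
  −(0.48)·log₂(0.48) = 0.50827
  −(0.34)·log₂(0.34) = 0.52917
  −(0.18)·log₂(0.18) = 0.44531
Sum: 0.50827 + 0.52917 + 0.44531 = 1.4828 bits.

1.4828 bits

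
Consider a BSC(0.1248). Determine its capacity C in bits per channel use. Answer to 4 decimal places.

Binary symmetric channel: C = 1 − h₂(ε) where h₂ is the binary entropy function.
h₂(0.1248) = −0.1248·log₂0.1248 − 0.8752·log₂0.8752 = 0.5430.
C = 1 − 0.5430 = 0.4570 bits per channel use.

0.4570 bits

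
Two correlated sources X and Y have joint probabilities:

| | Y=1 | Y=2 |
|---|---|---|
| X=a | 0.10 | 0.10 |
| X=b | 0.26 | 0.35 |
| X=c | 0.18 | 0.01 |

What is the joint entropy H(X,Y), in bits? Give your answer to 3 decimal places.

2.212 bits

H(X,Y) = −Σ p(x,y)·log₂ p(x,y) over all 6 cells.
  cell (a,1): −0.10·log₂0.10 = 0.3322
  cell (a,2): −0.10·log₂0.10 = 0.3322
  cell (b,1): −0.26·log₂0.26 = 0.5053
  cell (b,2): −0.35·log₂0.35 = 0.5301
  cell (c,1): −0.18·log₂0.18 = 0.4453
  cell (c,2): −0.01·log₂0.01 = 0.0664
Sum = 2.212 bits.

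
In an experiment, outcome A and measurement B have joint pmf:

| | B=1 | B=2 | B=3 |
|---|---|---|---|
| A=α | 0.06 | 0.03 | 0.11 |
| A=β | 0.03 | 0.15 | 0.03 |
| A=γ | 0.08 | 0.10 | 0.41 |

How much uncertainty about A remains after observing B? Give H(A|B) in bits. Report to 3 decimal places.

Marginals: p(A) = (0.2000, 0.2100, 0.5900), p(B) = (0.1700, 0.2800, 0.5500).
H(A|B) = Σ p(B) · H(A|B=·).
  B=1: p=0.1700, H(A|B=1) = 1.4837
  B=2: p=0.2800, H(A|B=2) = 1.3582
  B=3: p=0.5500, H(A|B=3) = 1.0092
Weighted sum = 1.188 bits.

1.188 bits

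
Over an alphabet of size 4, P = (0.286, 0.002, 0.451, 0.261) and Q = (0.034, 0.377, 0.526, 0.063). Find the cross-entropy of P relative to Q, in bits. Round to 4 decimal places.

H(P,Q) = −Σ p·log₂ q.
  −0.286·log₂(0.034) = 1.39520
  −0.002·log₂(0.377) = 0.00281
  −0.451·log₂(0.526) = 0.41802
  −0.261·log₂(0.063) = 1.04100
H(P,Q) = 2.8570 bits.

2.8570 bits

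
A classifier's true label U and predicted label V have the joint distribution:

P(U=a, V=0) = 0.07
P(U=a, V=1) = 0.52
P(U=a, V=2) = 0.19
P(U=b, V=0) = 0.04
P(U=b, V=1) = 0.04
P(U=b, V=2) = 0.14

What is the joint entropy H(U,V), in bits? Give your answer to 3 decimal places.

H(U,V) = −Σ p(x,y)·log₂ p(x,y) over all 6 cells.
  cell (a,0): −0.07·log₂0.07 = 0.2686
  cell (a,1): −0.52·log₂0.52 = 0.4906
  cell (a,2): −0.19·log₂0.19 = 0.4552
  cell (b,0): −0.04·log₂0.04 = 0.1858
  cell (b,1): −0.04·log₂0.04 = 0.1858
  cell (b,2): −0.14·log₂0.14 = 0.3971
Sum = 1.983 bits.

1.983 bits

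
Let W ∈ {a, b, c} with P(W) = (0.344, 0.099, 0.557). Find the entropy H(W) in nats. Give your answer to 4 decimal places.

0.9220 nats

H(W) = −Σ p·ln p.
  −(0.344)·ln(0.344) = 0.36709
  −(0.099)·ln(0.099) = 0.22895
  −(0.557)·ln(0.557) = 0.32595
Sum: 0.36709 + 0.22895 + 0.32595 = 0.9220 nats.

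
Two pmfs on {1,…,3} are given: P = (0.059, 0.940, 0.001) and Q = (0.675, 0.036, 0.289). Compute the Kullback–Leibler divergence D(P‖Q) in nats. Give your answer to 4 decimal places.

2.9172 nats

D(P‖Q) = Σ p·ln(p/q).
  0.059·ln(0.059/0.675) = -0.14379
  0.940·ln(0.940/0.036) = 3.06662
  0.001·ln(0.001/0.289) = -0.00567
D(P‖Q) = 2.9172 nats.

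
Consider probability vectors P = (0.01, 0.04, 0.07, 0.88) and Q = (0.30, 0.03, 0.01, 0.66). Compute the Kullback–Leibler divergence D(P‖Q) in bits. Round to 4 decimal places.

D(P‖Q) = Σ p·log₂(p/q).
  0.01·log₂(0.01/0.30) = -0.04907
  0.04·log₂(0.04/0.03) = 0.01660
  0.07·log₂(0.07/0.01) = 0.19651
  0.88·log₂(0.88/0.66) = 0.36523
D(P‖Q) = 0.5293 bits.

0.5293 bits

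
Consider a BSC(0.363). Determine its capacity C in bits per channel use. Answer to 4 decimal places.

0.0549 bits

Binary symmetric channel: C = 1 − h₂(ε) where h₂ is the binary entropy function.
h₂(0.363) = −0.363·log₂0.363 − 0.637·log₂0.637 = 0.9451.
C = 1 − 0.9451 = 0.0549 bits per channel use.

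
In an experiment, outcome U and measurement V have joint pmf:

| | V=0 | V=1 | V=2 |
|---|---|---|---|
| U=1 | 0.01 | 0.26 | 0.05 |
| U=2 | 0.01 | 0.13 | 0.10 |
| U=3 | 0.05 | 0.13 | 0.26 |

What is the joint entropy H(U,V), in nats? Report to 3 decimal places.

1.853 nats

H(U,V) = −Σ p(x,y)·ln p(x,y) over all 9 cells.
  cell (1,0): −0.01·ln0.01 = 0.0461
  cell (1,1): −0.26·ln0.26 = 0.3502
  cell (1,2): −0.05·ln0.05 = 0.1498
  cell (2,0): −0.01·ln0.01 = 0.0461
  cell (2,1): −0.13·ln0.13 = 0.2652
  cell (2,2): −0.10·ln0.10 = 0.2303
  cell (3,0): −0.05·ln0.05 = 0.1498
  cell (3,1): −0.13·ln0.13 = 0.2652
  cell (3,2): −0.26·ln0.26 = 0.3502
Sum = 1.853 nats.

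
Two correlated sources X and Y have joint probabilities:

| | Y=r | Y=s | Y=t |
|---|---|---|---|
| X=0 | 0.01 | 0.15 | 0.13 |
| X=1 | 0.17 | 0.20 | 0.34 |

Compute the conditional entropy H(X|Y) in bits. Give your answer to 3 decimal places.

0.800 bits

Chain rule: H(X|Y) = H(X,Y) − H(Y).
Marginals: p(X) = (0.2900, 0.7100), p(Y) = (0.1800, 0.3500, 0.4700).
H(X,Y) = 2.2878 bits; H(Y) = 1.4874 bits.
H(X|Y) = 2.2878 − 1.4874 = 0.800 bits.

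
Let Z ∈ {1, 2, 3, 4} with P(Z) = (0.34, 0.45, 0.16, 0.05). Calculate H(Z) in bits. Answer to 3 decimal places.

H(Z) = −Σ p·log₂ p.
  −(0.34)·log₂(0.34) = 0.5292
  −(0.45)·log₂(0.45) = 0.5184
  −(0.16)·log₂(0.16) = 0.4230
  −(0.05)·log₂(0.05) = 0.2161
Sum: 0.5292 + 0.5184 + 0.4230 + 0.2161 = 1.687 bits.

1.687 bits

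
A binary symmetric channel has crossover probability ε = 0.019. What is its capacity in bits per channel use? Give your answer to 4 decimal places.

Binary symmetric channel: C = 1 − h₂(ε) where h₂ is the binary entropy function.
h₂(0.019) = −0.019·log₂0.019 − 0.981·log₂0.981 = 0.1358.
C = 1 − 0.1358 = 0.8642 bits per channel use.

0.8642 bits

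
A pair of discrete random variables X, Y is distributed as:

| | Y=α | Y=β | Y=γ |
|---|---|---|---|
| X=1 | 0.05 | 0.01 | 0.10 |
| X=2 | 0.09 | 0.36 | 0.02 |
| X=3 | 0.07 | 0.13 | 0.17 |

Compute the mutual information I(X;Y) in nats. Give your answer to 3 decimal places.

Marginals: p(X) = (0.1600, 0.4700, 0.3700), p(Y) = (0.2100, 0.5000, 0.2900).
I(X;Y) = H(X) + H(Y) − H(X,Y).
H(X) = 1.0159, H(Y) = 1.0333, H(X,Y) = 1.8415.
I(X;Y) = 1.0159 + 1.0333 − 1.8415 = 0.208 nats.

0.208 nats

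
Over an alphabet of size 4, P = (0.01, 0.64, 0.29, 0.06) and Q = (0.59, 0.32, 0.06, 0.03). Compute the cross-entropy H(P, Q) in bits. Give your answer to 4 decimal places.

2.5403 bits

H(P,Q) = −Σ p·log₂ q.
  −0.01·log₂(0.59) = 0.00761
  −0.64·log₂(0.32) = 1.05207
  −0.29·log₂(0.06) = 1.17708
  −0.06·log₂(0.03) = 0.30353
H(P,Q) = 2.5403 bits.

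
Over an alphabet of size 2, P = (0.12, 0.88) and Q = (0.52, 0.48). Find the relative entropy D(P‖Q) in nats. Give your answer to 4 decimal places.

0.3574 nats

D(P‖Q) = Σ p·ln(p/q).
  0.12·ln(0.12/0.52) = -0.17596
  0.88·ln(0.88/0.48) = 0.53340
D(P‖Q) = 0.3574 nats.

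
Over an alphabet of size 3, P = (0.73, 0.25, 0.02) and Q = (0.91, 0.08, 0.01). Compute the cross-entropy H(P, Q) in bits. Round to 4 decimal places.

H(P,Q) = −Σ p·log₂ q.
  −0.73·log₂(0.91) = 0.09932
  −0.25·log₂(0.08) = 0.91096
  −0.02·log₂(0.01) = 0.13288
H(P,Q) = 1.1432 bits.

1.1432 bits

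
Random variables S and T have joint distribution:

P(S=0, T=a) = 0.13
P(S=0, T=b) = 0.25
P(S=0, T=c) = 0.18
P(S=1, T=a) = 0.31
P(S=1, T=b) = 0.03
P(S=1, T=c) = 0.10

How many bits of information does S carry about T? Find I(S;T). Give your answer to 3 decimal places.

0.203 bits

Marginals: p(S) = (0.5600, 0.4400), p(T) = (0.4400, 0.2800, 0.2800).
I(S;T) = Σ p(x,y)·log₂[p(x,y)/(p(x)p(y))].
  (0,a): 0.13·log₂(0.5276) = -0.1199
  (0,b): 0.25·log₂(1.5944) = 0.1683
  (0,c): 0.18·log₂(1.1480) = 0.0358
  (1,a): 0.31·log₂(1.6012) = 0.2105
  (1,b): 0.03·log₂(0.2435) = -0.0611
  (1,c): 0.10·log₂(0.8117) = -0.0301
Sum = 0.203 bits.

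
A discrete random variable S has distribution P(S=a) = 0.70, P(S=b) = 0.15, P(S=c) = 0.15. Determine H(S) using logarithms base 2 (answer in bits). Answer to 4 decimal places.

1.1813 bits

H(S) = −Σ p·log₂ p.
  −(0.70)·log₂(0.70) = 0.36020
  −(0.15)·log₂(0.15) = 0.41054
  −(0.15)·log₂(0.15) = 0.41054
Sum: 0.36020 + 0.41054 + 0.41054 = 1.1813 bits.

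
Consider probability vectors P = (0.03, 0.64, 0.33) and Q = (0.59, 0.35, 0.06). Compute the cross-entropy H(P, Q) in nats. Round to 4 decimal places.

1.6161 nats

H(P,Q) = −Σ p·ln q.
  −0.03·ln(0.59) = 0.01583
  −0.64·ln(0.35) = 0.67189
  −0.33·ln(0.06) = 0.92843
H(P,Q) = 1.6161 nats.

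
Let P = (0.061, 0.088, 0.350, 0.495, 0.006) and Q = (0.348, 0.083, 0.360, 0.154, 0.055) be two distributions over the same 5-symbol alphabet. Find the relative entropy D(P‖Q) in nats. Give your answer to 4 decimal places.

D(P‖Q) = Σ p·ln(p/q).
  0.061·ln(0.061/0.348) = -0.10622
  0.088·ln(0.088/0.083) = 0.00515
  0.350·ln(0.350/0.360) = -0.00986
  0.495·ln(0.495/0.154) = 0.57796
  0.006·ln(0.006/0.055) = -0.01329
D(P‖Q) = 0.4537 nats.

0.4537 nats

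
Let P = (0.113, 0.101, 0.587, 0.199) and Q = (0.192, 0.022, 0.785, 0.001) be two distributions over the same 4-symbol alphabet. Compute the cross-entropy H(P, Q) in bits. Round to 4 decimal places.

H(P,Q) = −Σ p·log₂ q.
  −0.113·log₂(0.192) = 0.26903
  −0.101·log₂(0.022) = 0.55614
  −0.587·log₂(0.785) = 0.20500
  −0.199·log₂(0.001) = 1.98319
H(P,Q) = 3.0134 bits.

3.0134 bits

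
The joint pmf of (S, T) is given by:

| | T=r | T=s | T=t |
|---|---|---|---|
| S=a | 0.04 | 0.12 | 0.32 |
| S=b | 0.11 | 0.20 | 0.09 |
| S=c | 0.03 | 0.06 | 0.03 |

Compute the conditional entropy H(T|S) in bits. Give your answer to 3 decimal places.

Chain rule: H(T|S) = H(S,T) − H(S).
Marginals: p(S) = (0.4800, 0.4000, 0.1200), p(T) = (0.1800, 0.3800, 0.4400).
H(S,T) = 2.7532 bits; H(S) = 1.4041 bits.
H(T|S) = 2.7532 − 1.4041 = 1.349 bits.

1.349 bits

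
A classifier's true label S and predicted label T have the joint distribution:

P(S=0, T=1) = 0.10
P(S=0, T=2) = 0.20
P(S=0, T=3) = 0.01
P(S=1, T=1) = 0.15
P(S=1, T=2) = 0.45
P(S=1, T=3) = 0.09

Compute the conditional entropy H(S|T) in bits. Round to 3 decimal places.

Chain rule: H(S|T) = H(S,T) − H(T).
Marginals: p(S) = (0.3100, 0.6900), p(T) = (0.2500, 0.6500, 0.1000).
H(S,T) = 2.1046 bits; H(T) = 1.2362 bits.
H(S|T) = 2.1046 − 1.2362 = 0.868 bits.

0.868 bits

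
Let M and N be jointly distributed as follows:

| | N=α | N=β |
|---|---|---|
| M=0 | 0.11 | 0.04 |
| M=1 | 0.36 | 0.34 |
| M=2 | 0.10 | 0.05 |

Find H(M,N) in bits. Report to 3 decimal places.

2.144 bits

H(M,N) = −Σ p(x,y)·log₂ p(x,y) over all 6 cells.
  cell (0,α): −0.11·log₂0.11 = 0.3503
  cell (0,β): −0.04·log₂0.04 = 0.1858
  cell (1,α): −0.36·log₂0.36 = 0.5306
  cell (1,β): −0.34·log₂0.34 = 0.5292
  cell (2,α): −0.10·log₂0.10 = 0.3322
  cell (2,β): −0.05·log₂0.05 = 0.2161
Sum = 2.144 bits.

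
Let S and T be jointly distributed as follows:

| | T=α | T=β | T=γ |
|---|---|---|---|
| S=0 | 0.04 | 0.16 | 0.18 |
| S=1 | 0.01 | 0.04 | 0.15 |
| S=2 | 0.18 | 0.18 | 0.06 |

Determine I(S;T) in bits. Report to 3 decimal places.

Marginals: p(S) = (0.3800, 0.2000, 0.4200), p(T) = (0.2300, 0.3800, 0.3900).
I(S;T) = H(S) + H(T) − H(S,T).
H(S) = 1.5205, H(T) = 1.5479, H(S,T) = 2.8510.
I(S;T) = 1.5205 + 1.5479 − 2.8510 = 0.217 bits.

0.217 bits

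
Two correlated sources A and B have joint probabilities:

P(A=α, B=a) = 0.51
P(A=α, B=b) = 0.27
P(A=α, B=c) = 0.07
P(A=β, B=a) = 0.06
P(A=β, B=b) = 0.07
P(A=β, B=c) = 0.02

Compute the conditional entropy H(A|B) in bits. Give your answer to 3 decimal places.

Marginals: p(A) = (0.8500, 0.1500), p(B) = (0.5700, 0.3400, 0.0900).
H(A|B) = Σ p(B) · H(A|B=·).
  B=a: p=0.5700, H(A|B=a) = 0.4855
  B=b: p=0.3400, H(A|B=b) = 0.7335
  B=c: p=0.0900, H(A|B=c) = 0.7642
Weighted sum = 0.595 bits.

0.595 bits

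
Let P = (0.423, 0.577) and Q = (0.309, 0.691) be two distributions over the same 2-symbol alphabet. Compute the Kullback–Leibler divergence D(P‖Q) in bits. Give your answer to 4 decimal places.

D(P‖Q) = Σ p·log₂(p/q).
  0.423·log₂(0.423/0.309) = 0.19164
  0.577·log₂(0.577/0.691) = -0.15009
D(P‖Q) = 0.0416 bits.

0.0416 bits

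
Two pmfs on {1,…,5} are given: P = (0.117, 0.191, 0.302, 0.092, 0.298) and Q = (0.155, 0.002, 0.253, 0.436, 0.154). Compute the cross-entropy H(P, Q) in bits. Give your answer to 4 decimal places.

3.5404 bits

H(P,Q) = −Σ p·log₂ q.
  −0.117·log₂(0.155) = 0.31469
  −0.191·log₂(0.002) = 1.71246
  −0.302·log₂(0.253) = 0.59880
  −0.092·log₂(0.436) = 0.11018
  −0.298·log₂(0.154) = 0.80430
H(P,Q) = 3.5404 bits.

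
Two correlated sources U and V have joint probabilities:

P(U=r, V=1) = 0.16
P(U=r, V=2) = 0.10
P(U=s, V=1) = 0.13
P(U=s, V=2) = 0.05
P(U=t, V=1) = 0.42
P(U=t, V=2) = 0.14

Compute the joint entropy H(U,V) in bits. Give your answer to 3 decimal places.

2.277 bits

H(U,V) = −Σ p(x,y)·log₂ p(x,y) over all 6 cells.
  cell (r,1): −0.16·log₂0.16 = 0.4230
  cell (r,2): −0.10·log₂0.10 = 0.3322
  cell (s,1): −0.13·log₂0.13 = 0.3826
  cell (s,2): −0.05·log₂0.05 = 0.2161
  cell (t,1): −0.42·log₂0.42 = 0.5256
  cell (t,2): −0.14·log₂0.14 = 0.3971
Sum = 2.277 bits.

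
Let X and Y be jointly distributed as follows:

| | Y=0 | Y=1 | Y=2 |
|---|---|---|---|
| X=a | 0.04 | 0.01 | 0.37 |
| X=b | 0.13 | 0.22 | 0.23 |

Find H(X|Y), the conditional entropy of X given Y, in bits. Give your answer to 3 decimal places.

Marginals: p(X) = (0.4200, 0.5800), p(Y) = (0.1700, 0.2300, 0.6000).
H(X|Y) = Σ p(Y) · H(X|Y=·).
  Y=0: p=0.1700, H(X|Y=0) = 0.7871
  Y=1: p=0.2300, H(X|Y=1) = 0.2580
  Y=2: p=0.6000, H(X|Y=2) = 0.9604
Weighted sum = 0.769 bits.

0.769 bits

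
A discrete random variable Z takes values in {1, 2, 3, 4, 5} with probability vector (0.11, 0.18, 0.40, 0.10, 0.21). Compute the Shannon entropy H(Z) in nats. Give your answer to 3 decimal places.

H(Z) = −Σ p·ln p.
  −(0.11)·ln(0.11) = 0.2428
  −(0.18)·ln(0.18) = 0.3087
  −(0.40)·ln(0.40) = 0.3665
  −(0.10)·ln(0.10) = 0.2303
  −(0.21)·ln(0.21) = 0.3277
Sum: 0.2428 + 0.3087 + 0.3665 + 0.2303 + 0.3277 = 1.476 nats.

1.476 nats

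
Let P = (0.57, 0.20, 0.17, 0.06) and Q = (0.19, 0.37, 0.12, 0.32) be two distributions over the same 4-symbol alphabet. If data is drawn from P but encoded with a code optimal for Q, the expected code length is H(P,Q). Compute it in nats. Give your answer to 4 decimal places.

1.5743 nats

H(P,Q) = −Σ p·ln q.
  −0.57·ln(0.19) = 0.94662
  −0.20·ln(0.37) = 0.19885
  −0.17·ln(0.12) = 0.36044
  −0.06·ln(0.32) = 0.06837
H(P,Q) = 1.5743 nats.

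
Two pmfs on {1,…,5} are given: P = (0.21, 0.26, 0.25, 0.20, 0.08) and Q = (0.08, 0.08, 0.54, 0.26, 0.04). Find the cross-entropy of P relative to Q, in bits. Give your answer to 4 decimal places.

2.6950 bits

H(P,Q) = −Σ p·log₂ q.
  −0.21·log₂(0.08) = 0.76521
  −0.26·log₂(0.08) = 0.94740
  −0.25·log₂(0.54) = 0.22224
  −0.20·log₂(0.26) = 0.38868
  −0.08·log₂(0.04) = 0.37151
H(P,Q) = 2.6950 bits.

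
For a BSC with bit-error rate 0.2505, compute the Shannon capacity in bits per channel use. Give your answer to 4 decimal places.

Binary symmetric channel: C = 1 − h₂(ε) where h₂ is the binary entropy function.
h₂(0.2505) = −0.2505·log₂0.2505 − 0.7495·log₂0.7495 = 0.8121.
C = 1 − 0.8121 = 0.1879 bits per channel use.

0.1879 bits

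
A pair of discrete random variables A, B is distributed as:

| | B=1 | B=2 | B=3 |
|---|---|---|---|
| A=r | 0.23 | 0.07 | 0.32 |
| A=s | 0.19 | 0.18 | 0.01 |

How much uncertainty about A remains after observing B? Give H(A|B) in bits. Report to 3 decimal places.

Chain rule: H(A|B) = H(A,B) − H(B).
Marginals: p(A) = (0.6200, 0.3800), p(B) = (0.4200, 0.2500, 0.3300).
H(A,B) = 2.2492 bits; H(B) = 1.5535 bits.
H(A|B) = 2.2492 − 1.5535 = 0.696 bits.

0.696 bits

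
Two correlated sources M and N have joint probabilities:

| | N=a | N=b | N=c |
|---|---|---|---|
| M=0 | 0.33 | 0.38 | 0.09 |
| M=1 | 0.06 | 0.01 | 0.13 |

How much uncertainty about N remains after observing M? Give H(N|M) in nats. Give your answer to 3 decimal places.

Chain rule: H(N|M) = H(M,N) − H(M).
Marginals: p(M) = (0.8000, 0.2000), p(N) = (0.3900, 0.3900, 0.2200).
H(M,N) = 1.4303 nats; H(M) = 0.5004 nats.
H(N|M) = 1.4303 − 0.5004 = 0.930 nats.

0.930 nats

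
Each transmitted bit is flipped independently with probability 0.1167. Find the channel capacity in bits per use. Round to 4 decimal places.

Binary symmetric channel: C = 1 − h₂(ε) where h₂ is the binary entropy function.
h₂(0.1167) = −0.1167·log₂0.1167 − 0.8833·log₂0.8833 = 0.5198.
C = 1 − 0.5198 = 0.4802 bits per channel use.

0.4802 bits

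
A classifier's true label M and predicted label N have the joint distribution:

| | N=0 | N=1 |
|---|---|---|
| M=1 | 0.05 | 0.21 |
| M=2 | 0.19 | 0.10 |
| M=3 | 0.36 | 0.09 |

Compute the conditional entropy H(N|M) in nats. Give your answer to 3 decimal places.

Marginals: p(M) = (0.2600, 0.2900, 0.4500), p(N) = (0.6000, 0.4000).
H(N|M) = Σ p(M) · H(N|M=·).
  M=1: p=0.2600, H(N|M=1) = 0.4896
  M=2: p=0.2900, H(N|M=2) = 0.6442
  M=3: p=0.4500, H(N|M=3) = 0.5004
Weighted sum = 0.539 nats.

0.539 nats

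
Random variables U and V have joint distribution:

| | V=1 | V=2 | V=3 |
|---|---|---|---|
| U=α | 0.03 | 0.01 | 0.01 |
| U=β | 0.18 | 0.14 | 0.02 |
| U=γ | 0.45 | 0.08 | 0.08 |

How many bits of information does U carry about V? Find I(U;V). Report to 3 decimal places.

Marginals: p(U) = (0.0500, 0.3400, 0.6100), p(V) = (0.6600, 0.2300, 0.1100).
I(U;V) = Σ p(x,y)·log₂[p(x,y)/(p(x)p(y))].
  (α,1): 0.03·log₂(0.9091) = -0.0041
  (α,2): 0.01·log₂(0.8696) = -0.0020
  (α,3): 0.01·log₂(1.8182) = 0.0086
  (β,1): 0.18·log₂(0.8021) = -0.0573
  (β,2): 0.14·log₂(1.7903) = 0.1176
  (β,3): 0.02·log₂(0.5348) = -0.0181
  (γ,1): 0.45·log₂(1.1177) = 0.0723
  (γ,2): 0.08·log₂(0.5702) = -0.0648
  (γ,3): 0.08·log₂(1.1923) = 0.0203
Sum = 0.073 bits.

0.073 bits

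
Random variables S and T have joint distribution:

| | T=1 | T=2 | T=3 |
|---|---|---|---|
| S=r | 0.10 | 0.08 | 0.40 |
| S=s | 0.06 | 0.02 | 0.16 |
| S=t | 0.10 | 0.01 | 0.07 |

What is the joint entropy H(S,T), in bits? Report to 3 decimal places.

H(S,T) = −Σ p(x,y)·log₂ p(x,y) over all 9 cells.
  cell (r,1): −0.10·log₂0.10 = 0.3322
  cell (r,2): −0.08·log₂0.08 = 0.2915
  cell (r,3): −0.40·log₂0.40 = 0.5288
  cell (s,1): −0.06·log₂0.06 = 0.2435
  cell (s,2): −0.02·log₂0.02 = 0.1129
  cell (s,3): −0.16·log₂0.16 = 0.4230
  cell (t,1): −0.10·log₂0.10 = 0.3322
  cell (t,2): −0.01·log₂0.01 = 0.0664
  cell (t,3): −0.07·log₂0.07 = 0.2686
Sum = 2.599 bits.

2.599 bits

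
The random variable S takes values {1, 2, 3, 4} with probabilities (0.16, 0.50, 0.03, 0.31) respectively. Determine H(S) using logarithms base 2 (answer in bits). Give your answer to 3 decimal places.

H(S) = −Σ p·log₂ p.
  −(0.16)·log₂(0.16) = 0.4230
  −(0.50)·log₂(0.50) = 0.5000
  −(0.03)·log₂(0.03) = 0.1518
  −(0.31)·log₂(0.31) = 0.5238
Sum: 0.4230 + 0.5000 + 0.1518 + 0.5238 = 1.599 bits.

1.599 bits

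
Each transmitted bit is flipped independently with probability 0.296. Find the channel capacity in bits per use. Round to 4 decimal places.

Binary symmetric channel: C = 1 − h₂(ε) where h₂ is the binary entropy function.
h₂(0.296) = −0.296·log₂0.296 − 0.704·log₂0.704 = 0.8763.
C = 1 − 0.8763 = 0.1237 bits per channel use.

0.1237 bits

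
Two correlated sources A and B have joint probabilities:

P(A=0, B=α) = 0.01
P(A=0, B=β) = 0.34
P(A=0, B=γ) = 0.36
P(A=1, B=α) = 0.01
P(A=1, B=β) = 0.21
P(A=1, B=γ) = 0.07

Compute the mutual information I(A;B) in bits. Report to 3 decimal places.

Marginals: p(A) = (0.7100, 0.2900), p(B) = (0.0200, 0.5500, 0.4300).
I(A;B) = Σ p(x,y)·log₂[p(x,y)/(p(x)p(y))].
  (0,α): 0.01·log₂(0.7042) = -0.0051
  (0,β): 0.34·log₂(0.8707) = -0.0679
  (0,γ): 0.36·log₂(1.1792) = 0.0856
  (1,α): 0.01·log₂(1.7241) = 0.0079
  (1,β): 0.21·log₂(1.3166) = 0.0833
  (1,γ): 0.07·log₂(0.5613) = -0.0583
Sum = 0.045 bits.

0.045 bits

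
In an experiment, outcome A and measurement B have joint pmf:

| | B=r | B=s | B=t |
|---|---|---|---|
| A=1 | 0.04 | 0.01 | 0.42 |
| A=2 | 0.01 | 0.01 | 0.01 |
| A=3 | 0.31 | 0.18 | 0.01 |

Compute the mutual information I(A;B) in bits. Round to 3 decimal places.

Marginals: p(A) = (0.4700, 0.0300, 0.5000), p(B) = (0.3600, 0.2000, 0.4400).
I(A;B) = H(A) + H(B) − H(A,B).
H(A) = 1.1637, H(B) = 1.5161, H(A,B) = 2.0127.
I(A;B) = 1.1637 + 1.5161 − 2.0127 = 0.667 bits.

0.667 bits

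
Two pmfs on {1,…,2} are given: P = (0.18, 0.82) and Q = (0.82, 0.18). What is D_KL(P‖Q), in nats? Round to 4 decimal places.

D(P‖Q) = Σ p·ln(p/q).
  0.18·ln(0.18/0.82) = -0.27294
  0.82·ln(0.82/0.18) = 1.24340
D(P‖Q) = 0.9705 nats.

0.9705 nats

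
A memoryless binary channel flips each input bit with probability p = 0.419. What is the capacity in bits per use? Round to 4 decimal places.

Binary symmetric channel: C = 1 − h₂(ε) where h₂ is the binary entropy function.
h₂(0.419) = −0.419·log₂0.419 − 0.581·log₂0.581 = 0.9810.
C = 1 − 0.9810 = 0.0190 bits per channel use.

0.0190 bits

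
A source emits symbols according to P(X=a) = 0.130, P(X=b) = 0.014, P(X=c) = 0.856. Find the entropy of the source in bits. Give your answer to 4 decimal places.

H(X) = −Σ p·log₂ p.
  −(0.130)·log₂(0.130) = 0.38264
  −(0.014)·log₂(0.014) = 0.08622
  −(0.856)·log₂(0.856) = 0.19202
Sum: 0.38264 + 0.08622 + 0.19202 = 0.6609 bits.

0.6609 bits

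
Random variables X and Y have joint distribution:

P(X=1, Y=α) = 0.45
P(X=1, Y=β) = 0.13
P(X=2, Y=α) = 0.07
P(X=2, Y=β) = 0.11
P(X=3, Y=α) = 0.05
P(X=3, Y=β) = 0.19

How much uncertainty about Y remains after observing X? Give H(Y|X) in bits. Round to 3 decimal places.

Chain rule: H(Y|X) = H(X,Y) − H(X).
Marginals: p(X) = (0.5800, 0.1800, 0.2400), p(Y) = (0.5700, 0.4300).
H(X,Y) = 2.1912 bits; H(X) = 1.3952 bits.
H(Y|X) = 2.1912 − 1.3952 = 0.796 bits.

0.796 bits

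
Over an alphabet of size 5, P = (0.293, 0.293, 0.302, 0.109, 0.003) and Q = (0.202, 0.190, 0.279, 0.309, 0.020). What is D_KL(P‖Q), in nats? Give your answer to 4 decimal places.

0.1405 nats

D(P‖Q) = Σ p·ln(p/q).
  0.293·ln(0.293/0.202) = 0.10897
  0.293·ln(0.293/0.190) = 0.12691
  0.302·ln(0.302/0.279) = 0.02392
  0.109·ln(0.109/0.309) = -0.11358
  0.003·ln(0.003/0.020) = -0.00569
D(P‖Q) = 0.1405 nats.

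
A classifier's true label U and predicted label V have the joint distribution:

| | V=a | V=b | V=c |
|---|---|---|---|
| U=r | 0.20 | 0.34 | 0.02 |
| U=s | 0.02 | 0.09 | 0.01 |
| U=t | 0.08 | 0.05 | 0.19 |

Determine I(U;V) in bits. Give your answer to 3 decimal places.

0.310 bits

Marginals: p(U) = (0.5600, 0.1200, 0.3200), p(V) = (0.3000, 0.4800, 0.2200).
I(U;V) = H(U) + H(V) − H(U,V).
H(U) = 1.3615, H(V) = 1.5099, H(U,V) = 2.5612.
I(U;V) = 1.3615 + 1.5099 − 2.5612 = 0.310 bits.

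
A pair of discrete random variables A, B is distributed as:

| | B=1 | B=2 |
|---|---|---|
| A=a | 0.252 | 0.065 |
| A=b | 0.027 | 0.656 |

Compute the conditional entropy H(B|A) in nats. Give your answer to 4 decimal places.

Marginals: p(A) = (0.3170, 0.6830), p(B) = (0.2790, 0.7210).
H(B|A) = Σ p(A) · H(B|A=·).
  A=a: p=0.3170, H(B|A=a) = 0.5073
  A=b: p=0.6830, H(B|A=b) = 0.1665
Weighted sum = 0.2745 nats.

0.2745 nats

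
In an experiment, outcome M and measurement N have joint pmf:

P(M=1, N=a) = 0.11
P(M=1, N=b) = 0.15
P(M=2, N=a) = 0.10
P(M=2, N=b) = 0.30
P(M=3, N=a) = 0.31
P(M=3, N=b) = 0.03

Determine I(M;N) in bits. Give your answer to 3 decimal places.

Marginals: p(M) = (0.2600, 0.4000, 0.3400), p(N) = (0.5200, 0.4800).
I(M;N) = Σ p(x,y)·log₂[p(x,y)/(p(x)p(y))].
  (1,a): 0.11·log₂(0.8136) = -0.0327
  (1,b): 0.15·log₂(1.2019) = 0.0398
  (2,a): 0.10·log₂(0.4808) = -0.1057
  (2,b): 0.30·log₂(1.5625) = 0.1932
  (3,a): 0.31·log₂(1.7534) = 0.2511
  (3,b): 0.03·log₂(0.1838) = -0.0733
Sum = 0.272 bits.

0.272 bits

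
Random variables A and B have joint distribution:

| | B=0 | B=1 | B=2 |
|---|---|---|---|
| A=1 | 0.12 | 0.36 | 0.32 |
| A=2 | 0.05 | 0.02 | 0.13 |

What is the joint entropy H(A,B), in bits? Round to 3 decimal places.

2.135 bits

H(A,B) = −Σ p(x,y)·log₂ p(x,y) over all 6 cells.
  cell (1,0): −0.12·log₂0.12 = 0.3671
  cell (1,1): −0.36·log₂0.36 = 0.5306
  cell (1,2): −0.32·log₂0.32 = 0.5260
  cell (2,0): −0.05·log₂0.05 = 0.2161
  cell (2,1): −0.02·log₂0.02 = 0.1129
  cell (2,2): −0.13·log₂0.13 = 0.3826
Sum = 2.135 bits.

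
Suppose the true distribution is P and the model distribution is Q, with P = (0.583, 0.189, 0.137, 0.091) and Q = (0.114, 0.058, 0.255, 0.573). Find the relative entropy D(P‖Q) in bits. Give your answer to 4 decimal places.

D(P‖Q) = Σ p·log₂(p/q).
  0.583·log₂(0.583/0.114) = 1.37265
  0.189·log₂(0.189/0.058) = 0.32211
  0.137·log₂(0.137/0.255) = -0.12280
  0.091·log₂(0.091/0.573) = -0.24157
D(P‖Q) = 1.3304 bits.

1.3304 bits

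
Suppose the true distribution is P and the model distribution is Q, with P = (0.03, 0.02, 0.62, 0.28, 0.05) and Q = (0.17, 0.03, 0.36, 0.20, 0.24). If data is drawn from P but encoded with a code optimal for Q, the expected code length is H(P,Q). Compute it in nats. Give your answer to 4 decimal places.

1.2787 nats

H(P,Q) = −Σ p·ln q.
  −0.03·ln(0.17) = 0.05316
  −0.02·ln(0.03) = 0.07013
  −0.62·ln(0.36) = 0.63342
  −0.28·ln(0.20) = 0.45064
  −0.05·ln(0.24) = 0.07136
H(P,Q) = 1.2787 nats.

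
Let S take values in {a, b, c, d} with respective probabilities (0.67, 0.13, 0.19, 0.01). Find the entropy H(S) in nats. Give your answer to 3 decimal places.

H(S) = −Σ p·ln p.
  −(0.67)·ln(0.67) = 0.2683
  −(0.13)·ln(0.13) = 0.2652
  −(0.19)·ln(0.19) = 0.3155
  −(0.01)·ln(0.01) = 0.0461
Sum: 0.2683 + 0.2652 + 0.3155 + 0.0461 = 0.895 nats.

0.895 nats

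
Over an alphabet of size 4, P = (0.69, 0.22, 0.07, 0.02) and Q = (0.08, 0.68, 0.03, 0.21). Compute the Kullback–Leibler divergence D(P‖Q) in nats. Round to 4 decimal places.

1.2507 nats

D(P‖Q) = Σ p·ln(p/q).
  0.69·ln(0.69/0.08) = 1.48672
  0.22·ln(0.22/0.68) = -0.24826
  0.07·ln(0.07/0.03) = 0.05931
  0.02·ln(0.02/0.21) = -0.04703
D(P‖Q) = 1.2507 nats.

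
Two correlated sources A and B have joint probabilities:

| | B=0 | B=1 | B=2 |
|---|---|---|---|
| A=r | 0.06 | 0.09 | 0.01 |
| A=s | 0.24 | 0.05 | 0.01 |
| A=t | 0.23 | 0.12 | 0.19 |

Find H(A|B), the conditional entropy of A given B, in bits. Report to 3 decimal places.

Marginals: p(A) = (0.1600, 0.3000, 0.5400), p(B) = (0.5300, 0.2600, 0.2100).
H(A|B) = Σ p(B) · H(A|B=·).
  B=0: p=0.5300, H(A|B=0) = 1.3960
  B=1: p=0.2600, H(A|B=1) = 1.5020
  B=2: p=0.2100, H(A|B=2) = 0.5490
Weighted sum = 1.246 bits.

1.246 bits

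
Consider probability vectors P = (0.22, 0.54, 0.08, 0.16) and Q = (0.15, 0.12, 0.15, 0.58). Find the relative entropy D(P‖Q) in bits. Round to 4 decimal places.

D(P‖Q) = Σ p·log₂(p/q).
  0.22·log₂(0.22/0.15) = 0.12156
  0.54·log₂(0.54/0.12) = 1.17176
  0.08·log₂(0.08/0.15) = -0.07255
  0.16·log₂(0.16/0.58) = -0.29728
D(P‖Q) = 0.9235 bits.

0.9235 bits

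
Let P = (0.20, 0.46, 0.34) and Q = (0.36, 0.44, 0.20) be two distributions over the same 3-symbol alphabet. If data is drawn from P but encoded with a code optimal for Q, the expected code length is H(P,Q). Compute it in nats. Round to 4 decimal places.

H(P,Q) = −Σ p·ln q.
  −0.20·ln(0.36) = 0.20433
  −0.46·ln(0.44) = 0.37765
  −0.34·ln(0.20) = 0.54721
H(P,Q) = 1.1292 nats.

1.1292 nats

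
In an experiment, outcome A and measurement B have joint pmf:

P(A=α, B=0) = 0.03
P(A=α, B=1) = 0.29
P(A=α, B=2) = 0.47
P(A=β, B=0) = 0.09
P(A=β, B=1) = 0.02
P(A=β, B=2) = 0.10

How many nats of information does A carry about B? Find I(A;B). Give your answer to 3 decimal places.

0.108 nats

Marginals: p(A) = (0.7900, 0.2100), p(B) = (0.1200, 0.3100, 0.5700).
I(A;B) = Σ p(x,y)·ln[p(x,y)/(p(x)p(y))].
  (α,0): 0.03·ln(0.3165) = -0.0345
  (α,1): 0.29·ln(1.1842) = 0.0490
  (α,2): 0.47·ln(1.0437) = 0.0201
  (β,0): 0.09·ln(3.5714) = 0.1146
  (β,1): 0.02·ln(0.3072) = -0.0236
  (β,2): 0.10·ln(0.8354) = -0.0180
Sum = 0.108 nats.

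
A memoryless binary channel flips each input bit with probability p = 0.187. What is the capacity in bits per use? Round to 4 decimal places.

Binary symmetric channel: C = 1 − h₂(ε) where h₂ is the binary entropy function.
h₂(0.187) = −0.187·log₂0.187 − 0.813·log₂0.813 = 0.6952.
C = 1 − 0.6952 = 0.3048 bits per channel use.

0.3048 bits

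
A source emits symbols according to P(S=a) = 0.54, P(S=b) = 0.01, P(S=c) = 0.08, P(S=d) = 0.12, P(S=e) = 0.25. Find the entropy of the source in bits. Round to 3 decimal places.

1.705 bits

H(S) = −Σ p·log₂ p.
  −(0.54)·log₂(0.54) = 0.4800
  −(0.01)·log₂(0.01) = 0.0664
  −(0.08)·log₂(0.08) = 0.2915
  −(0.12)·log₂(0.12) = 0.3671
  −(0.25)·log₂(0.25) = 0.5000
Sum: 0.4800 + 0.0664 + 0.2915 + 0.3671 + 0.5000 = 1.705 bits.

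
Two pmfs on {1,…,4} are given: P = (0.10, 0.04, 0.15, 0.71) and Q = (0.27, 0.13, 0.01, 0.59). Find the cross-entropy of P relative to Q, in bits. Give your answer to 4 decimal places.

1.8437 bits

H(P,Q) = −Σ p·log₂ q.
  −0.10·log₂(0.27) = 0.18890
  −0.04·log₂(0.13) = 0.11774
  −0.15·log₂(0.01) = 0.99658
  −0.71·log₂(0.59) = 0.54046
H(P,Q) = 1.8437 bits.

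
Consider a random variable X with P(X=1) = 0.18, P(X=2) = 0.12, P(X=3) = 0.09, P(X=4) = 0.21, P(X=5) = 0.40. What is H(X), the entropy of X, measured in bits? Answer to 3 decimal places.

H(X) = −Σ p·log₂ p.
  −(0.18)·log₂(0.18) = 0.4453
  −(0.12)·log₂(0.12) = 0.3671
  −(0.09)·log₂(0.09) = 0.3127
  −(0.21)·log₂(0.21) = 0.4728
  −(0.40)·log₂(0.40) = 0.5288
Sum: 0.4453 + 0.3671 + 0.3127 + 0.4728 + 0.5288 = 2.127 bits.

2.127 bits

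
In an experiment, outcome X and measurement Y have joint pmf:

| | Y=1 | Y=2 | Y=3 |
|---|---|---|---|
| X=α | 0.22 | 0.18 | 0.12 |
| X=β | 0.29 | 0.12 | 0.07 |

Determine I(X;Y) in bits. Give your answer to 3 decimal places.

Marginals: p(X) = (0.5200, 0.4800), p(Y) = (0.5100, 0.3000, 0.1900).
I(X;Y) = Σ p(x,y)·log₂[p(x,y)/(p(x)p(y))].
  (α,1): 0.22·log₂(0.8296) = -0.0593
  (α,2): 0.18·log₂(1.1538) = 0.0372
  (α,3): 0.12·log₂(1.2146) = 0.0337
  (β,1): 0.29·log₂(1.1846) = 0.0709
  (β,2): 0.12·log₂(0.8333) = -0.0316
  (β,3): 0.07·log₂(0.7675) = -0.0267
Sum = 0.024 bits.

0.024 bits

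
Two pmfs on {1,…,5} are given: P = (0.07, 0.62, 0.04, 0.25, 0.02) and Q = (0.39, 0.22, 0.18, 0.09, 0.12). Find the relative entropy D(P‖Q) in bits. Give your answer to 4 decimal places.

D(P‖Q) = Σ p·log₂(p/q).
  0.07·log₂(0.07/0.39) = -0.17346
  0.62·log₂(0.62/0.22) = 0.92675
  0.04·log₂(0.04/0.18) = -0.08680
  0.25·log₂(0.25/0.09) = 0.36848
  0.02·log₂(0.02/0.12) = -0.05170
D(P‖Q) = 0.9833 bits.

0.9833 bits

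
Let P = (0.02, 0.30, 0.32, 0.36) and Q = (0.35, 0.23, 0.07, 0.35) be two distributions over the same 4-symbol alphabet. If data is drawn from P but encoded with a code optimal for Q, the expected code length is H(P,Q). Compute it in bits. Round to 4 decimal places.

2.4393 bits

H(P,Q) = −Σ p·log₂ q.
  −0.02·log₂(0.35) = 0.03029
  −0.30·log₂(0.23) = 0.63609
  −0.32·log₂(0.07) = 1.22768
  −0.36·log₂(0.35) = 0.54525
H(P,Q) = 2.4393 bits.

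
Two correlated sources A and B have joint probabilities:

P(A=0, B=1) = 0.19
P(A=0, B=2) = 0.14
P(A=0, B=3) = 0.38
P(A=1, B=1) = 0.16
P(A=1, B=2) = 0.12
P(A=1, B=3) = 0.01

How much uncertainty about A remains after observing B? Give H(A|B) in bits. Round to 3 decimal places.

0.674 bits

Marginals: p(A) = (0.7100, 0.2900), p(B) = (0.3500, 0.2600, 0.3900).
H(A|B) = Σ p(B) · H(A|B=·).
  B=1: p=0.3500, H(A|B=1) = 0.9947
  B=2: p=0.2600, H(A|B=2) = 0.9957
  B=3: p=0.3900, H(A|B=3) = 0.1720
Weighted sum = 0.674 bits.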